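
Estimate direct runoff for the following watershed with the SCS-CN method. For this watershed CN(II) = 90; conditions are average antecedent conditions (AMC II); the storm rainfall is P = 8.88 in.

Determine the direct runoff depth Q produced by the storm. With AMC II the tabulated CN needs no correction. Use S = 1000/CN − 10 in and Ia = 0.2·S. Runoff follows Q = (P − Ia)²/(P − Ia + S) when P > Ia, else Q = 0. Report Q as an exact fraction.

AMC II — tabulated CN = 90 applies directly.
S = 1000/90 − 10 = 10/9 in ≈ 1.111 in
Ia = 0.2·(10/9) = 2/9 in ≈ 0.222 in
Excess rainfall: 8.880 − 0.222 = 8.658 in; P > Ia so Q > 0
Q: (1948/225)² ÷ (2198/225) = 1897352/247275 in (≈ 7.673 in)

Q = 1897352/247275 in ≈ 7.673 in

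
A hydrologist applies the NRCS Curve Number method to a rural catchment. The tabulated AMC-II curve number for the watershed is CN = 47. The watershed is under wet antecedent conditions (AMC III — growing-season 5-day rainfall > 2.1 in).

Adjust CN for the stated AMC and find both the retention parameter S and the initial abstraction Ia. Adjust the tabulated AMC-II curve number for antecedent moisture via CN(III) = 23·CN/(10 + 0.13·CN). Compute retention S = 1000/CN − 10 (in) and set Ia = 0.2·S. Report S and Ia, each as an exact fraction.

S = 5300/1081 in ≈ 4.903 in; Ia = 1060/1081 in ≈ 0.981 in

Adjust CN=47 to AMC III: 23·47/(10 + 0.13·47) → 1081 ÷ (1611/100) = 108100/1611 ≈ 67.101
Max retention: S = 1000/(108100/1611) − 10 = 5300/1081 in (≈ 4.903 in)
Ia = 0.2S: 0.2·4.903 = 0.981 in (exactly 1060/1081)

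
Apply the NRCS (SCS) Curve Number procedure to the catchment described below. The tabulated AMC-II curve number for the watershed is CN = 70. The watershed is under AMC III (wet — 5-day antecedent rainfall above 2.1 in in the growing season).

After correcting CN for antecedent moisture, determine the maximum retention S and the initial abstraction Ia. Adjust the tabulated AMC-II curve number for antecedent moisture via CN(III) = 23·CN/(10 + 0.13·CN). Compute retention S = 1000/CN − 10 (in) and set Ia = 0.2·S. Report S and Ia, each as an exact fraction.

CN(III) from CN(II)=70: (23·70)/(10 + 0.13·70) = 16100/191 ≈ 84.293
S = 1000/(16100/191) − 10 = 300/161 in ≈ 1.863 in
Ia = 0.2S: 0.2·1.863 = 0.373 in (exactly 60/161)

S = 300/161 in ≈ 1.863 in; Ia = 60/161 in ≈ 0.373 in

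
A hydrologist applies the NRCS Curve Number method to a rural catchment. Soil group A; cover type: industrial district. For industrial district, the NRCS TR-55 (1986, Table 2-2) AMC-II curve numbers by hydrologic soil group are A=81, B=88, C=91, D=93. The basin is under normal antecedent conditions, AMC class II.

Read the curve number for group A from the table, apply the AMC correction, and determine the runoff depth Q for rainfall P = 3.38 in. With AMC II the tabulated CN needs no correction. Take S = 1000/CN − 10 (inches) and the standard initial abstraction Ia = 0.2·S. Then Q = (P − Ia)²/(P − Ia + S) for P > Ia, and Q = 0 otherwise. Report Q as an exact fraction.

NRCS table: industrial district, soil group A → CN(II) = 81
AMC II — tabulated CN = 81 applies directly.
S = 1000/81 − 10 = 190/81 in ≈ 2.346 in
Ia = 0.2·(190/81) = 38/81 in ≈ 0.469 in
Since P=3.380 > Ia=0.469: effective rainfall P−Ia = 11789/4050 in
Q: (11789/4050)² ÷ (21289/4050) = 138980521/86220450 in (≈ 1.612 in)

Q = 138980521/86220450 in ≈ 1.612 in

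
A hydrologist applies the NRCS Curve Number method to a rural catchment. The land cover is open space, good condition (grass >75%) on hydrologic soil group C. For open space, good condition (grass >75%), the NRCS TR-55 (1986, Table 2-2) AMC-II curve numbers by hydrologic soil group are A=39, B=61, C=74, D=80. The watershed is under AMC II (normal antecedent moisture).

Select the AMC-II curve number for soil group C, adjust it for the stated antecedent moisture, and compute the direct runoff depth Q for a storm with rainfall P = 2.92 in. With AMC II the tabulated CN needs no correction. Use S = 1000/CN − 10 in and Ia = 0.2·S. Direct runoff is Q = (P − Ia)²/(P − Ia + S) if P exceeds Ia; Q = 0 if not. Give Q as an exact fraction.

Q = 4206601/4903425 in ≈ 0.858 in

NRCS table: open space, good condition (grass >75%), soil group C → CN(II) = 74
CN(II) = 74; AMC II needs no correction.
S = 1000/74 − 10 = 130/37 in ≈ 3.514 in
Initial abstraction Ia = S/5 = (130/37)/5 = 26/37 ≈ 0.703 in
Since P=2.920 > Ia=0.703: effective rainfall P−Ia = 2051/925 in
Runoff Q = (P−Ia)²/(P−Ia+S) = (2.217)²/(2.217+3.514) = 4206601/4903425 ≈ 0.858 in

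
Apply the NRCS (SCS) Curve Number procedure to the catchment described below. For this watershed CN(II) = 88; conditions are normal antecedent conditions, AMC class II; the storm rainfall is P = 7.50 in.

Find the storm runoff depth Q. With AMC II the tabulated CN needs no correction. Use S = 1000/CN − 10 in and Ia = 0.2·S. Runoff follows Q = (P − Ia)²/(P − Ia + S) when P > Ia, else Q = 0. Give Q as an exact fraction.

Average conditions: CN = 88 (no AMC adjustment).
Max retention: S = 1000/88 − 10 = 15/11 in (≈ 1.364 in)
Initial abstraction Ia = S/5 = (15/11)/5 = 3/11 ≈ 0.273 in
Excess rainfall: 7.500 − 0.273 = 7.227 in; P > Ia so Q > 0
Runoff Q = (P−Ia)²/(P−Ia+S) = (7.227)²/(7.227+1.364) = 2809/462 ≈ 6.080 in

Q = 2809/462 in ≈ 6.080 in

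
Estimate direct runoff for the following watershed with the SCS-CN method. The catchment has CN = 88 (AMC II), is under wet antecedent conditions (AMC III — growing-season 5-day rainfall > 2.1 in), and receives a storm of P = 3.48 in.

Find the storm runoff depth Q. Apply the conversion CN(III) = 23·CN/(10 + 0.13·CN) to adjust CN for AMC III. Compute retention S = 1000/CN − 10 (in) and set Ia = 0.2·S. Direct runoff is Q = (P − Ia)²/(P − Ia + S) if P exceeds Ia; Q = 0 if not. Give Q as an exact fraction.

Q = 50225569/17577175 in ≈ 2.857 in

Adjust CN=88 to AMC III: 23·88/(10 + 0.13·88) → 2024 ÷ (536/25) = 6325/67 ≈ 94.403
Max retention: S = 1000/(6325/67) − 10 = 150/253 in (≈ 0.593 in)
Ia = 0.2S: 0.2·0.593 = 0.119 in (exactly 30/253)
P − Ia = 3.480 − 0.119 = 21261/6325 ≈ 3.361 in (> 0, runoff occurs)
Q: (21261/6325)² ÷ (25011/6325) = 50225569/17577175 in (≈ 2.857 in)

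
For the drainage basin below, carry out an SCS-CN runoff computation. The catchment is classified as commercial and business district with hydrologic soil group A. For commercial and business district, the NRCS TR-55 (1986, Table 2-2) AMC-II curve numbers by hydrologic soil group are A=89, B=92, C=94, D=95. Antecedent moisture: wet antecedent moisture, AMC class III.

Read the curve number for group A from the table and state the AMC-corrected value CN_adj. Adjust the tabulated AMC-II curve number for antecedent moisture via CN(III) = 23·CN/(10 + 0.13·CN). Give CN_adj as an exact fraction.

NRCS table: commercial and business district, soil group A → CN(II) = 89
Wet (AMC III): CN(III) = 23·89/(10 + 0.13·89) = 2047/(2157/100) = 204700/2157 ≈ 94.900

CN_adj = 204700/2157 ≈ 94.900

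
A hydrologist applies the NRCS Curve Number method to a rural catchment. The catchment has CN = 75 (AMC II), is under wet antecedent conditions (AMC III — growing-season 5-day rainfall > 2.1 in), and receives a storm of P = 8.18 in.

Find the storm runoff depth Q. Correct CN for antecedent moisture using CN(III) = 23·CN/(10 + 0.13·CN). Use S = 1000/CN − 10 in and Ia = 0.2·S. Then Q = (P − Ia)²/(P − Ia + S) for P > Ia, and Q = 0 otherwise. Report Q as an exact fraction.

Q = 740982841/111162450 in ≈ 6.666 in

CN(III) from CN(II)=75: (23·75)/(10 + 0.13·75) = 6900/79 ≈ 87.342
Retention S: 1000/CN − 10 with CN=87.342 → S = 100/69 ≈ 1.449 in
Ia = 0.2·(100/69) = 20/69 in ≈ 0.290 in
P − Ia = 8.180 − 0.290 = 27221/3450 ≈ 7.890 in (> 0, runoff occurs)
Runoff Q = (P−Ia)²/(P−Ia+S) = (7.890)²/(7.890+1.449) = 740982841/111162450 ≈ 6.666 in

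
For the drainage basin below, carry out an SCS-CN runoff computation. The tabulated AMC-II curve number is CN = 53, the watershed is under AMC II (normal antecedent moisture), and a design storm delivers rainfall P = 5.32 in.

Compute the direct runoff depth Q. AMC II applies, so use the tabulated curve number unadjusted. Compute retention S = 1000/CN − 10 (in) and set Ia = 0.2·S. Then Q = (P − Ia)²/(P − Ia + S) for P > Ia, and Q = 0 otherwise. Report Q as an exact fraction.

Q = 22080601/21794925 in ≈ 1.013 in

Average conditions: CN = 53 (no AMC adjustment).
Max retention: S = 1000/53 − 10 = 470/53 in (≈ 8.868 in)
Ia = 0.2S: 0.2·8.868 = 1.774 in (exactly 94/53)
Since P=5.320 > Ia=1.774: effective rainfall P−Ia = 4699/1325 in
Q = (4699/1325)²/((4699/1325) + 470/53) = (22080601/1755625)/(16449/1325) = 22080601/21794925 in ≈ 1.013 in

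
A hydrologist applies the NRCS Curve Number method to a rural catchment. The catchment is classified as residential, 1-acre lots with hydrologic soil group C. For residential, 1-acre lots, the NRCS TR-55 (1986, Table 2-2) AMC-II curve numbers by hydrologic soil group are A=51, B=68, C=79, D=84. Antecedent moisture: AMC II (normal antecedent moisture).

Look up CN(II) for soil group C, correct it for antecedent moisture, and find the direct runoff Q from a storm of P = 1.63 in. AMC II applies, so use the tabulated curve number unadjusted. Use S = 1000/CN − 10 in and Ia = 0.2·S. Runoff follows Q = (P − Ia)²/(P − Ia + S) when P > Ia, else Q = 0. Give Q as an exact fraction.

NRCS table: residential, 1-acre lots, soil group C → CN(II) = 79
CN(II) = 79; AMC II needs no correction.
Retention S: 1000/CN − 10 with CN=79.000 → S = 210/79 ≈ 2.658 in
Initial abstraction Ia = S/5 = (210/79)/5 = 42/79 ≈ 0.532 in
Excess rainfall: 1.630 − 0.532 = 1.098 in; P > Ia so Q > 0
Q: (8677/7900)² ÷ (29677/7900) = 75290329/234448300 in (≈ 0.321 in)

Q = 75290329/234448300 in ≈ 0.321 in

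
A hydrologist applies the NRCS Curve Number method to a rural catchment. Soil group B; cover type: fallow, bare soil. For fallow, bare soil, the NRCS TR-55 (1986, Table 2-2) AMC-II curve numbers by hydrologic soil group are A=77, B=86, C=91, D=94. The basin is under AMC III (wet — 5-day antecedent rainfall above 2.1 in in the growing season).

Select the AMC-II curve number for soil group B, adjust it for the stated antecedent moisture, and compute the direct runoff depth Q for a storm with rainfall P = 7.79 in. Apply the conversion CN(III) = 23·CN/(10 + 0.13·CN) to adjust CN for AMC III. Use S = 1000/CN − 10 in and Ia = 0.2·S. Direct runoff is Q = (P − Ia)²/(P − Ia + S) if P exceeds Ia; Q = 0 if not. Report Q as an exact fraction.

NRCS table: fallow, bare soil, soil group B → CN(II) = 86
Adjust CN=86 to AMC III: 23·86/(10 + 0.13·86) → 1978 ÷ (1059/50) = 98900/1059 ≈ 93.390
S = 1000/(98900/1059) − 10 = 700/989 in ≈ 0.708 in
Ia = 0.2·(700/989) = 140/989 in ≈ 0.142 in
Since P=7.790 > Ia=0.142: effective rainfall P−Ia = 756431/98900 in
Q: (756431/98900)² ÷ (826431/98900) = 572187857761/81734025900 in (≈ 7.001 in)

Q = 572187857761/81734025900 in ≈ 7.001 in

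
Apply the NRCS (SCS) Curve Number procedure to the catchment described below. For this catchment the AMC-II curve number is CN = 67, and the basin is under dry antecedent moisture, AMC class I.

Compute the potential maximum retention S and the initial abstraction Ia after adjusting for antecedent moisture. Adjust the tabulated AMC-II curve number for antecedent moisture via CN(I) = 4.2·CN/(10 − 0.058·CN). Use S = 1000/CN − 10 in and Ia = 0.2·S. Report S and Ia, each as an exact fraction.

Dry (AMC I): CN(I) = 4.2·67/(10 − 0.058·67) = (1407/5)/(3057/500) = 46900/1019 ≈ 46.026
S = 1000/(46900/1019) − 10 = 5500/469 in ≈ 11.727 in
Ia = 0.2·(5500/469) = 1100/469 in ≈ 2.345 in

S = 5500/469 in ≈ 11.727 in; Ia = 1100/469 in ≈ 2.345 in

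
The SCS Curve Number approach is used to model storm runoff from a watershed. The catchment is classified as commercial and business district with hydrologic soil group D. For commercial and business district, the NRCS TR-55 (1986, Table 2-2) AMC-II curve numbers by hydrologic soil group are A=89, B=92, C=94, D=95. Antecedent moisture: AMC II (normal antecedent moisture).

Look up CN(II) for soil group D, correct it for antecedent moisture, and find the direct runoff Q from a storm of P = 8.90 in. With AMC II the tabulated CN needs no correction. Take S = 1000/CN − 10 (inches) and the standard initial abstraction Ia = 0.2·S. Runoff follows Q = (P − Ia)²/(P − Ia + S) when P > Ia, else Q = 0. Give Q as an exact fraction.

Q = 2792241/336490 in ≈ 8.298 in

NRCS table: commercial and business district, soil group D → CN(II) = 95
AMC II — tabulated CN = 95 applies directly.
S = 1000/95 − 10 = 10/19 in ≈ 0.526 in
Ia = 0.2·(10/19) = 2/19 in ≈ 0.105 in
Since P=8.900 > Ia=0.105: effective rainfall P−Ia = 1671/190 in
Q: (1671/190)² ÷ (1771/190) = 2792241/336490 in (≈ 8.298 in)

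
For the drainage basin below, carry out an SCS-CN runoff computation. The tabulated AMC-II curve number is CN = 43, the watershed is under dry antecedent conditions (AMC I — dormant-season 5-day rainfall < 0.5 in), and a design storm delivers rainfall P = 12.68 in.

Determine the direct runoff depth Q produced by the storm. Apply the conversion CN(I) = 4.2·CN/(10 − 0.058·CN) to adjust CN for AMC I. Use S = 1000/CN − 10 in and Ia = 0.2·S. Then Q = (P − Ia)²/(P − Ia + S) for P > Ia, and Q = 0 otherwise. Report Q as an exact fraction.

CN(I) from CN(II)=43: (4.2·43)/(10 − 0.058·43) = 30100/1251 ≈ 24.061
Retention S: 1000/CN − 10 with CN=24.061 → S = 9500/301 ≈ 31.561 in
Initial abstraction Ia = S/5 = (9500/301)/5 = 1900/301 ≈ 6.312 in
Since P=12.680 > Ia=6.312: effective rainfall P−Ia = 47917/7525 in
Q: (47917/7525)² ÷ (285417/7525) = 2296038889/2147762925 in (≈ 1.069 in)

Q = 2296038889/2147762925 in ≈ 1.069 in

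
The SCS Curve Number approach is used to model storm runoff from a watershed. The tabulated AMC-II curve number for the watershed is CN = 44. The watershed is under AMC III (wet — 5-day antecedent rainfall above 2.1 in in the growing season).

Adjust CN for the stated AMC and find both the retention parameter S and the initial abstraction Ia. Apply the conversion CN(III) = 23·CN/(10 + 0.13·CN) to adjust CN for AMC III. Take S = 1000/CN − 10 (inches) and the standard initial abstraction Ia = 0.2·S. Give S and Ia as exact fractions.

S = 1400/253 in ≈ 5.534 in; Ia = 280/253 in ≈ 1.107 in

Adjust CN=44 to AMC III: 23·44/(10 + 0.13·44) → 1012 ÷ (393/25) = 25300/393 ≈ 64.377
Retention S: 1000/CN − 10 with CN=64.377 → S = 1400/253 ≈ 5.534 in
Ia = 0.2·(1400/253) = 280/253 in ≈ 1.107 in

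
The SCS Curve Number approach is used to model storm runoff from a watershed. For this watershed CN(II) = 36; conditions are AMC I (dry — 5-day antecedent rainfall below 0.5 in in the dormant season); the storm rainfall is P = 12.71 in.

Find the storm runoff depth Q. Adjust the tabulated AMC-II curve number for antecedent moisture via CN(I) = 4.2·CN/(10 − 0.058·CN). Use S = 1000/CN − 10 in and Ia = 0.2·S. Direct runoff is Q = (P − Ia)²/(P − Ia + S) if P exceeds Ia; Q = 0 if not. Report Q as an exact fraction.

Adjust CN=36 to AMC I: 4.2·36/(10 − 0.058·36) → (756/5) ÷ (989/125) = 18900/989 ≈ 19.110
Retention S: 1000/CN − 10 with CN=19.110 → S = 8000/189 ≈ 42.328 in
Ia = 0.2·(8000/189) = 1600/189 in ≈ 8.466 in
Excess rainfall: 12.710 − 8.466 = 4.244 in; P > Ia so Q > 0
Q: (80219/18900)² ÷ (880219/18900) = 6435087961/16636139100 in (≈ 0.387 in)

Q = 6435087961/16636139100 in ≈ 0.387 in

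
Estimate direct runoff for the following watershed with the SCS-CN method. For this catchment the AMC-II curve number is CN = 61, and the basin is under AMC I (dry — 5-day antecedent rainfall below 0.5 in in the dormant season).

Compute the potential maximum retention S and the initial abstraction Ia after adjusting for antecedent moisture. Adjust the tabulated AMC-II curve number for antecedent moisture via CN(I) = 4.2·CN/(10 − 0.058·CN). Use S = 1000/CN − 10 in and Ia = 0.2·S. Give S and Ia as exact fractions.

Dry (AMC I): CN(I) = 4.2·61/(10 − 0.058·61) = (1281/5)/(3231/500) = 42700/1077 ≈ 39.647
S = 1000/(42700/1077) − 10 = 6500/427 in ≈ 15.222 in
Ia = 0.2·(6500/427) = 1300/427 in ≈ 3.044 in

S = 6500/427 in ≈ 15.222 in; Ia = 1300/427 in ≈ 3.044 in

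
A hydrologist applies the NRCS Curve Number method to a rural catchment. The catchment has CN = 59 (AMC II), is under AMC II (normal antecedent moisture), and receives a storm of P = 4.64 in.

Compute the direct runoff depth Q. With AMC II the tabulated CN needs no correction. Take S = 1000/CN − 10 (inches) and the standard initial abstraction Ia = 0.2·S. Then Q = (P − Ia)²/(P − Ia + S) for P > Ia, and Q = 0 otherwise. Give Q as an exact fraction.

Q = 5745609/5547475 in ≈ 1.036 in

CN(II) = 59; AMC II needs no correction.
Max retention: S = 1000/59 − 10 = 410/59 in (≈ 6.949 in)
Initial abstraction Ia = S/5 = (410/59)/5 = 82/59 ≈ 1.390 in
Excess rainfall: 4.640 − 1.390 = 3.250 in; P > Ia so Q > 0
Q = (4794/1475)²/((4794/1475) + 410/59) = (22982436/2175625)/(15044/1475) = 5745609/5547475 in ≈ 1.036 in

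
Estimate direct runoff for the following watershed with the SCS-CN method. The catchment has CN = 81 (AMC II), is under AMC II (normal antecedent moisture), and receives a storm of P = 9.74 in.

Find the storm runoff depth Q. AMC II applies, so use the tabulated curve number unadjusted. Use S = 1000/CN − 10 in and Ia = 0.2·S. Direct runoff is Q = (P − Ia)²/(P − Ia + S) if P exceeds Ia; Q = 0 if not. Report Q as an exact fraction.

Q = 1409777209/190540350 in ≈ 7.399 in

AMC II — tabulated CN = 81 applies directly.
S = 1000/81 − 10 = 190/81 in ≈ 2.346 in
Ia = 0.2·(190/81) = 38/81 in ≈ 0.469 in
Excess rainfall: 9.740 − 0.469 = 9.271 in; P > Ia so Q > 0
Runoff Q = (P−Ia)²/(P−Ia+S) = (9.271)²/(9.271+2.346) = 1409777209/190540350 ≈ 7.399 in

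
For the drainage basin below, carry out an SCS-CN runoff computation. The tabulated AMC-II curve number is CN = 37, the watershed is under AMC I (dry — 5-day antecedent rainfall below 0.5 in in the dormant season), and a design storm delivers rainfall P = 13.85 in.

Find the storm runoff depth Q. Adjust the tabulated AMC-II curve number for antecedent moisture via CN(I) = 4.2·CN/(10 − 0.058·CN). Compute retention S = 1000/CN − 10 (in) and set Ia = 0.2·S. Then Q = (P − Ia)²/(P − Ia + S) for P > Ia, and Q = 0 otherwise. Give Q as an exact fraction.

Q = 18054001/25344260 in ≈ 0.712 in

Dry (AMC I): CN(I) = 4.2·37/(10 − 0.058·37) = (777/5)/(3927/500) = 3700/187 ≈ 19.786
Max retention: S = 1000/(3700/187) − 10 = 1500/37 in (≈ 40.541 in)
Ia = 0.2S: 0.2·40.541 = 8.108 in (exactly 300/37)
Excess rainfall: 13.850 − 8.108 = 5.742 in; P > Ia so Q > 0
Q: (4249/740)² ÷ (34249/740) = 18054001/25344260 in (≈ 0.712 in)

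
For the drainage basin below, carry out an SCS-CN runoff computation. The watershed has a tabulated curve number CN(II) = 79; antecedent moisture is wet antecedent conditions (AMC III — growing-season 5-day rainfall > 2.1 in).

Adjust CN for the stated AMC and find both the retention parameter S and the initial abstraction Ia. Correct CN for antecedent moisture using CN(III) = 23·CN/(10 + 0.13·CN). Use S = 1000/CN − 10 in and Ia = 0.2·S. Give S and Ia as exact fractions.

CN(III) from CN(II)=79: (23·79)/(10 + 0.13·79) = 181700/2027 ≈ 89.640
Max retention: S = 1000/(181700/2027) − 10 = 2100/1817 in (≈ 1.156 in)
Initial abstraction Ia = S/5 = (2100/1817)/5 = 420/1817 ≈ 0.231 in

S = 2100/1817 in ≈ 1.156 in; Ia = 420/1817 in ≈ 0.231 in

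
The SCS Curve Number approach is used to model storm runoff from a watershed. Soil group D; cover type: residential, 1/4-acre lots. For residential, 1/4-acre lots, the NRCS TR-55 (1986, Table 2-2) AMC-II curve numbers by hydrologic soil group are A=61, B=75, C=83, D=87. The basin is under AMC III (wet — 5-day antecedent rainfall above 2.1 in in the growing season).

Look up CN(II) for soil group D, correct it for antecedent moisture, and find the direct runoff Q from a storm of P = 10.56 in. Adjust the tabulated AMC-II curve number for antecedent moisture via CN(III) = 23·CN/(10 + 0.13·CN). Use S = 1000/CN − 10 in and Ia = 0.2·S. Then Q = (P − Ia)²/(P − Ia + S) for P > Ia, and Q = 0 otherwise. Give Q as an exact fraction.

Q = 34029708962/3465882075 in ≈ 9.818 in

NRCS table: residential, 1/4-acre lots, soil group D → CN(II) = 87
Wet (AMC III): CN(III) = 23·87/(10 + 0.13·87) = 2001/(2131/100) = 200100/2131 ≈ 93.900
Max retention: S = 1000/(200100/2131) − 10 = 1300/2001 in (≈ 0.650 in)
Ia = 0.2·(1300/2001) = 260/2001 in ≈ 0.130 in
P − Ia = 10.560 − 0.130 = 521764/50025 ≈ 10.430 in (> 0, runoff occurs)
Runoff Q = (P−Ia)²/(P−Ia+S) = (10.430)²/(10.430+0.650) = 34029708962/3465882075 ≈ 9.818 in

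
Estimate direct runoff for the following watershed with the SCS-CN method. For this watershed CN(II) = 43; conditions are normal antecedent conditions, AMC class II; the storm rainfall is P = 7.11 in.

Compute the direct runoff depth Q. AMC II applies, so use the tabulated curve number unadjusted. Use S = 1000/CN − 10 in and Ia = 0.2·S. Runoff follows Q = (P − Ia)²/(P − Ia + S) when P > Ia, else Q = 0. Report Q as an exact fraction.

Q = 122534643/109181300 in ≈ 1.122 in

AMC II — tabulated CN = 43 applies directly.
Retention S: 1000/CN − 10 with CN=43.000 → S = 570/43 ≈ 13.256 in
Ia = 0.2·(570/43) = 114/43 in ≈ 2.651 in
Since P=7.110 > Ia=2.651: effective rainfall P−Ia = 19173/4300 in
Q = (19173/4300)²/((19173/4300) + 570/43) = (367603929/18490000)/(76173/4300) = 122534643/109181300 in ≈ 1.122 in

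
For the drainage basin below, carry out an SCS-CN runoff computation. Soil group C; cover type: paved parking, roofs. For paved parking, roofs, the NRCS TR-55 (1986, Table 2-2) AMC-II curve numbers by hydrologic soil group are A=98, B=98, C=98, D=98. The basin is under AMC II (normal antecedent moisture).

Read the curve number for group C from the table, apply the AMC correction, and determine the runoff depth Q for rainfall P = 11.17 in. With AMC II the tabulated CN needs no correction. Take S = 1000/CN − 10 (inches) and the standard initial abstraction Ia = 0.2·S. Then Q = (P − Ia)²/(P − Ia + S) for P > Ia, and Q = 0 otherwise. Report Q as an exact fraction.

NRCS table: paved parking, roofs, soil group C → CN(II) = 98
CN(II) = 98; AMC II needs no correction.
Retention S: 1000/CN − 10 with CN=98.000 → S = 10/49 ≈ 0.204 in
Initial abstraction Ia = S/5 = (10/49)/5 = 2/49 ≈ 0.041 in
P − Ia = 11.170 − 0.041 = 54533/4900 ≈ 11.129 in (> 0, runoff occurs)
Q = (54533/4900)²/((54533/4900) + 10/49) = (2973848089/24010000)/(55533/4900) = 2973848089/272111700 in ≈ 10.929 in

Q = 2973848089/272111700 in ≈ 10.929 in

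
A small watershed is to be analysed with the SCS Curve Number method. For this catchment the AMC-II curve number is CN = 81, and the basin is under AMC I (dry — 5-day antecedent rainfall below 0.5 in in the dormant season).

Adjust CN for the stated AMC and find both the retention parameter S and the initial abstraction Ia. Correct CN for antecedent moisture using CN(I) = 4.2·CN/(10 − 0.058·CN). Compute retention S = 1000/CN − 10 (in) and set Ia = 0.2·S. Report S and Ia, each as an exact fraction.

S = 9500/1701 in ≈ 5.585 in; Ia = 1900/1701 in ≈ 1.117 in

Adjust CN=81 to AMC I: 4.2·81/(10 − 0.058·81) → (1701/5) ÷ (2651/500) = 170100/2651 ≈ 64.164
Max retention: S = 1000/(170100/2651) − 10 = 9500/1701 in (≈ 5.585 in)
Initial abstraction Ia = S/5 = (9500/1701)/5 = 1900/1701 ≈ 1.117 in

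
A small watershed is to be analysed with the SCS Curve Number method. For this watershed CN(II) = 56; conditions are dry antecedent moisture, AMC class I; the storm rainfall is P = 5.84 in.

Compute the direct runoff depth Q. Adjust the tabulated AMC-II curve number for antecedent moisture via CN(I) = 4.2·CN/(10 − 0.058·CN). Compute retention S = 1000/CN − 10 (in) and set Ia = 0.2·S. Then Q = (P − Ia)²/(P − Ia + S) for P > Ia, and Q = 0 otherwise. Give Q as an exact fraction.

Q = 29737472/140498925 in ≈ 0.212 in

CN(I) from CN(II)=56: (4.2·56)/(10 − 0.058·56) = 7350/211 ≈ 34.834
S = 1000/(7350/211) − 10 = 2750/147 in ≈ 18.707 in
Initial abstraction Ia = S/5 = (2750/147)/5 = 550/147 ≈ 3.741 in
Since P=5.840 > Ia=3.741: effective rainfall P−Ia = 7712/3675 in
Runoff Q = (P−Ia)²/(P−Ia+S) = (2.099)²/(2.099+18.707) = 29737472/140498925 ≈ 0.212 in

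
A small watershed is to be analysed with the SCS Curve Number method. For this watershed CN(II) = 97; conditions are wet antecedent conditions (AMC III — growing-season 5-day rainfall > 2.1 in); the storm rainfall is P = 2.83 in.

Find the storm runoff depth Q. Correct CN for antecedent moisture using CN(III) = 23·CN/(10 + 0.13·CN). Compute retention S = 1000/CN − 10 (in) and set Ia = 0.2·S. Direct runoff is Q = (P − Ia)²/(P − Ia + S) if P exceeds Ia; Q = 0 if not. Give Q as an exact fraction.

CN(III) from CN(II)=97: (23·97)/(10 + 0.13·97) = 223100/2261 ≈ 98.673
Max retention: S = 1000/(223100/2261) − 10 = 300/2231 in (≈ 0.134 in)
Initial abstraction Ia = S/5 = (300/2231)/5 = 60/2231 ≈ 0.027 in
Excess rainfall: 2.830 − 0.027 = 2.803 in; P > Ia so Q > 0
Q = (625373/223100)²/((625373/223100) + 300/2231) = (391091389129/49773610000)/(655373/223100) = 391091389129/146213716300 in ≈ 2.675 in

Q = 391091389129/146213716300 in ≈ 2.675 in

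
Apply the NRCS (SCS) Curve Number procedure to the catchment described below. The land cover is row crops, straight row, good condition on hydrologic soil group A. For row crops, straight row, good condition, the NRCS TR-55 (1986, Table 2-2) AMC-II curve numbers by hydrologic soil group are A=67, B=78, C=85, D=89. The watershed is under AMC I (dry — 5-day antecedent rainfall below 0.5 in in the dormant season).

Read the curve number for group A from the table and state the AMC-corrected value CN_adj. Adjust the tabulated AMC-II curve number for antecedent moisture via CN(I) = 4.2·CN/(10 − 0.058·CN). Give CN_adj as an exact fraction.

NRCS table: row crops, straight row, good condition, soil group A → CN(II) = 67
Adjust CN=67 to AMC I: 4.2·67/(10 − 0.058·67) → (1407/5) ÷ (3057/500) = 46900/1019 ≈ 46.026

CN_adj = 46900/1019 ≈ 46.026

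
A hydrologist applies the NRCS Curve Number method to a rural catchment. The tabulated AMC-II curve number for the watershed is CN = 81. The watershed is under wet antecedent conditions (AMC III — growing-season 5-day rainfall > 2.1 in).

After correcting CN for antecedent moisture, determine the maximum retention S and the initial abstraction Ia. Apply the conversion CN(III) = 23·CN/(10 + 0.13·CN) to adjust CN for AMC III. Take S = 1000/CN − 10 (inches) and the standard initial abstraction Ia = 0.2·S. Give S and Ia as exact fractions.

Wet (AMC III): CN(III) = 23·81/(10 + 0.13·81) = 1863/(2053/100) = 186300/2053 ≈ 90.745
Retention S: 1000/CN − 10 with CN=90.745 → S = 1900/1863 ≈ 1.020 in
Initial abstraction Ia = S/5 = (1900/1863)/5 = 380/1863 ≈ 0.204 in

S = 1900/1863 in ≈ 1.020 in; Ia = 380/1863 in ≈ 0.204 in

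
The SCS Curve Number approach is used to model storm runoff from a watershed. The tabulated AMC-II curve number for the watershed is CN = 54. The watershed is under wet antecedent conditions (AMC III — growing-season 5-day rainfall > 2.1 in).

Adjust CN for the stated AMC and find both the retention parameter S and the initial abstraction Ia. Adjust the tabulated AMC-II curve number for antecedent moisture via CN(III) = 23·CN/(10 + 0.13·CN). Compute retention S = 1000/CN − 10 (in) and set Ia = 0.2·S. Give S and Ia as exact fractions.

S = 100/27 in ≈ 3.704 in; Ia = 20/27 in ≈ 0.741 in

Wet (AMC III): CN(III) = 23·54/(10 + 0.13·54) = 1242/(851/50) = 2700/37 ≈ 72.973
Retention S: 1000/CN − 10 with CN=72.973 → S = 100/27 ≈ 3.704 in
Initial abstraction Ia = S/5 = (100/27)/5 = 20/27 ≈ 0.741 in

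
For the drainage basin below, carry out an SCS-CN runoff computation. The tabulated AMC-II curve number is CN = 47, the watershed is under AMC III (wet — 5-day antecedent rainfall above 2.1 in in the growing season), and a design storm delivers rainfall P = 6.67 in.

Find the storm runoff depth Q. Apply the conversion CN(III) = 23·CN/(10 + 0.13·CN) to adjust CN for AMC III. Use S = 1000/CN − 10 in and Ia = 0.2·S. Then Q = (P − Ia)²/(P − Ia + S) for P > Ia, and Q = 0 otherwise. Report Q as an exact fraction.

CN(III) from CN(II)=47: (23·47)/(10 + 0.13·47) = 108100/1611 ≈ 67.101
S = 1000/(108100/1611) − 10 = 5300/1081 in ≈ 4.903 in
Ia = 0.2S: 0.2·4.903 = 0.981 in (exactly 1060/1081)
Excess rainfall: 6.670 − 0.981 = 5.689 in; P > Ia so Q > 0
Runoff Q = (P−Ia)²/(P−Ia+S) = (5.689)²/(5.689+4.903) = 378258210729/123777418700 ≈ 3.056 in

Q = 378258210729/123777418700 in ≈ 3.056 in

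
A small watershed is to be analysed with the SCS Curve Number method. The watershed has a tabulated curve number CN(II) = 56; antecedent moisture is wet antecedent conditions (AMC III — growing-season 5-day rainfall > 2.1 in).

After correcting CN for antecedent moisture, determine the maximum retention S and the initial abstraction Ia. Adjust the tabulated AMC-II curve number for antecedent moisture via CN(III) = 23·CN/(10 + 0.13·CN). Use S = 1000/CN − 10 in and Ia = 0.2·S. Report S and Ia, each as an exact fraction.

Adjust CN=56 to AMC III: 23·56/(10 + 0.13·56) → 1288 ÷ (432/25) = 4025/54 ≈ 74.537
Max retention: S = 1000/(4025/54) − 10 = 550/161 in (≈ 3.416 in)
Ia = 0.2S: 0.2·3.416 = 0.683 in (exactly 110/161)

S = 550/161 in ≈ 3.416 in; Ia = 110/161 in ≈ 0.683 in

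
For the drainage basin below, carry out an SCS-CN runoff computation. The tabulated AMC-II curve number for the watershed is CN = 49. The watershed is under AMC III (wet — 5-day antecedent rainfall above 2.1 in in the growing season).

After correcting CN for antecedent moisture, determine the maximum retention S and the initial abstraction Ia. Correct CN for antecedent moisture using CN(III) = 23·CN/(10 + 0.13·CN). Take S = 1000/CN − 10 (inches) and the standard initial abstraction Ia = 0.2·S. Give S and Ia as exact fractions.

Wet (AMC III): CN(III) = 23·49/(10 + 0.13·49) = 1127/(1637/100) = 112700/1637 ≈ 68.845
Max retention: S = 1000/(112700/1637) − 10 = 5100/1127 in (≈ 4.525 in)
Ia = 0.2S: 0.2·4.525 = 0.905 in (exactly 1020/1127)

S = 5100/1127 in ≈ 4.525 in; Ia = 1020/1127 in ≈ 0.905 in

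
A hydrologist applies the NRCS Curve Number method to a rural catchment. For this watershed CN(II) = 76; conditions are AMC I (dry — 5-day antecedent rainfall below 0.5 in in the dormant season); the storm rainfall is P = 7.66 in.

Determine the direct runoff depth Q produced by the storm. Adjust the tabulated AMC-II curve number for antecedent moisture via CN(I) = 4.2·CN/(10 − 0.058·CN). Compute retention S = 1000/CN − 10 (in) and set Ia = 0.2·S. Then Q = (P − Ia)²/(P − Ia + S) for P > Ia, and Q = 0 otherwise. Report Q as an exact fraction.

Q = 1676001721/604744350 in ≈ 2.771 in

CN(I) from CN(II)=76: (4.2·76)/(10 − 0.058·76) = 13300/233 ≈ 57.082
Retention S: 1000/CN − 10 with CN=57.082 → S = 1000/133 ≈ 7.519 in
Initial abstraction Ia = S/5 = (1000/133)/5 = 200/133 ≈ 1.504 in
Since P=7.660 > Ia=1.504: effective rainfall P−Ia = 40939/6650 in
Q: (40939/6650)² ÷ (90939/6650) = 1676001721/604744350 in (≈ 2.771 in)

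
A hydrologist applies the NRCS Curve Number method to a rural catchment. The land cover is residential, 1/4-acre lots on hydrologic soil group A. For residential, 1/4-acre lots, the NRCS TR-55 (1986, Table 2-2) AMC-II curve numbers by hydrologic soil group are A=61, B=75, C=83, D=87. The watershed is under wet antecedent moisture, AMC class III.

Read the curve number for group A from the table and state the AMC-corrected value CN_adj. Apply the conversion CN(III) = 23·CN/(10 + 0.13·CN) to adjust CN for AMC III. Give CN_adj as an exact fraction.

CN_adj = 140300/1793 ≈ 78.249

NRCS table: residential, 1/4-acre lots, soil group A → CN(II) = 61
CN(III) from CN(II)=61: (23·61)/(10 + 0.13·61) = 140300/1793 ≈ 78.249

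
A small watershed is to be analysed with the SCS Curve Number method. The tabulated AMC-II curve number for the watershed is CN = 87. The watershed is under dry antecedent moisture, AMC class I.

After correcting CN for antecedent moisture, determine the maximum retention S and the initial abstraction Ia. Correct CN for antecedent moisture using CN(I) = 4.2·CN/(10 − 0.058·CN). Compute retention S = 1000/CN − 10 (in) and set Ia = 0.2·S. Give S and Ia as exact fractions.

S = 6500/1827 in ≈ 3.558 in; Ia = 1300/1827 in ≈ 0.712 in

Dry (AMC I): CN(I) = 4.2·87/(10 − 0.058·87) = (1827/5)/(2477/500) = 182700/2477 ≈ 73.759
Retention S: 1000/CN − 10 with CN=73.759 → S = 6500/1827 ≈ 3.558 in
Initial abstraction Ia = S/5 = (6500/1827)/5 = 1300/1827 ≈ 0.712 in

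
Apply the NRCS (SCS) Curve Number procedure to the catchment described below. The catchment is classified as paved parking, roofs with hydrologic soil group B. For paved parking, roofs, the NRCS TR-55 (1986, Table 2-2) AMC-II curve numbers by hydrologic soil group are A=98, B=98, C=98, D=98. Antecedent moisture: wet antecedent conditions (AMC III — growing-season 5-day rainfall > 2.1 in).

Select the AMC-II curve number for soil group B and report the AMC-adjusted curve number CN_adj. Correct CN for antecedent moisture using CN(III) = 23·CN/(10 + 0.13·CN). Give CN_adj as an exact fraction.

CN_adj = 112700/1137 ≈ 99.120

NRCS table: paved parking, roofs, soil group B → CN(II) = 98
CN(III) from CN(II)=98: (23·98)/(10 + 0.13·98) = 112700/1137 ≈ 99.120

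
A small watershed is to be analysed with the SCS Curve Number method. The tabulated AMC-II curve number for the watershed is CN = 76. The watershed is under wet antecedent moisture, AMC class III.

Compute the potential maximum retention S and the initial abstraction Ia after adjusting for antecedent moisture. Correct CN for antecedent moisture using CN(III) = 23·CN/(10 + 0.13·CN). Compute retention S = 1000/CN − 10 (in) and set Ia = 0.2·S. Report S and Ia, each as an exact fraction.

S = 600/437 in ≈ 1.373 in; Ia = 120/437 in ≈ 0.275 in

Wet (AMC III): CN(III) = 23·76/(10 + 0.13·76) = 1748/(497/25) = 43700/497 ≈ 87.928
Retention S: 1000/CN − 10 with CN=87.928 → S = 600/437 ≈ 1.373 in
Ia = 0.2S: 0.2·1.373 = 0.275 in (exactly 120/437)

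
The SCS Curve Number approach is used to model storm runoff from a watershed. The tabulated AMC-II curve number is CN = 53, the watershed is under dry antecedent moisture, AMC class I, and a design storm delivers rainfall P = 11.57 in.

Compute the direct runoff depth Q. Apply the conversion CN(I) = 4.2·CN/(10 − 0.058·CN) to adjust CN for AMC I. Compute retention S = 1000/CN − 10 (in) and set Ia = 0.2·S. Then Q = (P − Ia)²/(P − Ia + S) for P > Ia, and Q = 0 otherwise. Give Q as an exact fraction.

Adjust CN=53 to AMC I: 4.2·53/(10 − 0.058·53) → (1113/5) ÷ (3463/500) = 111300/3463 ≈ 32.140
S = 1000/(111300/3463) − 10 = 23500/1113 in ≈ 21.114 in
Ia = 0.2S: 0.2·21.114 = 4.223 in (exactly 4700/1113)
P − Ia = 11.570 − 4.223 = 817741/111300 ≈ 7.347 in (> 0, runoff occurs)
Q = (817741/111300)²/((817741/111300) + 23500/1113) = (668700343081/12387690000)/(3167741/111300) = 668700343081/352569573300 in ≈ 1.897 in

Q = 668700343081/352569573300 in ≈ 1.897 in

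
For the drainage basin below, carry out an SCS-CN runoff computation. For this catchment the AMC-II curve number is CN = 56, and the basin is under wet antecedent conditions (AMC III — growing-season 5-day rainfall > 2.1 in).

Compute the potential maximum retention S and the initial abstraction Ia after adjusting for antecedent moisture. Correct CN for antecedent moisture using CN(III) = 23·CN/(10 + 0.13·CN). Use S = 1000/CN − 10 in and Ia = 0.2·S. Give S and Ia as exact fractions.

Wet (AMC III): CN(III) = 23·56/(10 + 0.13·56) = 1288/(432/25) = 4025/54 ≈ 74.537
S = 1000/(4025/54) − 10 = 550/161 in ≈ 3.416 in
Ia = 0.2·(550/161) = 110/161 in ≈ 0.683 in

S = 550/161 in ≈ 3.416 in; Ia = 110/161 in ≈ 0.683 in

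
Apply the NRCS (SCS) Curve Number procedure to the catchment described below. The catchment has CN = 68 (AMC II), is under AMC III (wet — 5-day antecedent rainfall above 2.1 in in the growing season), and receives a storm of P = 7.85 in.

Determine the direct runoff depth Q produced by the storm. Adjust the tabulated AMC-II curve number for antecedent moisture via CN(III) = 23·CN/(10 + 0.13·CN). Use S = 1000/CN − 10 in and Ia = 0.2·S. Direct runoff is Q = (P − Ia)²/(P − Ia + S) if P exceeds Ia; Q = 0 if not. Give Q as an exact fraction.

Q = 3385726969/580142340 in ≈ 5.836 in

Wet (AMC III): CN(III) = 23·68/(10 + 0.13·68) = 1564/(471/25) = 39100/471 ≈ 83.015
Retention S: 1000/CN − 10 with CN=83.015 → S = 800/391 ≈ 2.046 in
Ia = 0.2·(800/391) = 160/391 in ≈ 0.409 in
Since P=7.850 > Ia=0.409: effective rainfall P−Ia = 58187/7820 in
Q = (58187/7820)²/((58187/7820) + 800/391) = (3385726969/61152400)/(74187/7820) = 3385726969/580142340 in ≈ 5.836 in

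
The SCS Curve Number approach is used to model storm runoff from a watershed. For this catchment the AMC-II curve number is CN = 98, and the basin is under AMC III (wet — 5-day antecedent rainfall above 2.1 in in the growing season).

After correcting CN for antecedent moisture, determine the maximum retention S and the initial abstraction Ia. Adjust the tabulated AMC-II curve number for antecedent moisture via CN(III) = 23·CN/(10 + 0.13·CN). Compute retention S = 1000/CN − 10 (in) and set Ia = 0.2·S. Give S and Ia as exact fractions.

Wet (AMC III): CN(III) = 23·98/(10 + 0.13·98) = 2254/(1137/50) = 112700/1137 ≈ 99.120
Retention S: 1000/CN − 10 with CN=99.120 → S = 100/1127 ≈ 0.089 in
Ia = 0.2·(100/1127) = 20/1127 in ≈ 0.018 in

S = 100/1127 in ≈ 0.089 in; Ia = 20/1127 in ≈ 0.018 in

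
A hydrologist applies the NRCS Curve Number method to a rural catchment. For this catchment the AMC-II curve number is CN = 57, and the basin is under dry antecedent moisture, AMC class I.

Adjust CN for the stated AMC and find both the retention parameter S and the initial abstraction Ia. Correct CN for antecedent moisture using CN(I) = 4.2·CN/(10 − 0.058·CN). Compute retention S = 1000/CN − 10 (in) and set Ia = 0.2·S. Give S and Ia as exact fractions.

Dry (AMC I): CN(I) = 4.2·57/(10 − 0.058·57) = (1197/5)/(3347/500) = 119700/3347 ≈ 35.763
Max retention: S = 1000/(119700/3347) − 10 = 21500/1197 in (≈ 17.962 in)
Ia = 0.2S: 0.2·17.962 = 3.592 in (exactly 4300/1197)

S = 21500/1197 in ≈ 17.962 in; Ia = 4300/1197 in ≈ 3.592 in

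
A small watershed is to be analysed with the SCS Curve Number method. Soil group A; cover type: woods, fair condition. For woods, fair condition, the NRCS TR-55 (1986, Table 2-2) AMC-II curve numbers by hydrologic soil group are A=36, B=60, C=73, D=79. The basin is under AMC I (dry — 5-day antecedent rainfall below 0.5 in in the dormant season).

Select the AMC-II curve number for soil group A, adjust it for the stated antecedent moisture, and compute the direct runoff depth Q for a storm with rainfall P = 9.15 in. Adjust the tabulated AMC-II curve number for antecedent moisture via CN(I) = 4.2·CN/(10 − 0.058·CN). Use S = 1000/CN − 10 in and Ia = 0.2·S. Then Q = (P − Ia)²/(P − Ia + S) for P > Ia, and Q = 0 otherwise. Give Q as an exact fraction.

Q = 6692569/614578860 in ≈ 0.011 in

NRCS table: woods, fair condition, soil group A → CN(II) = 36
Dry (AMC I): CN(I) = 4.2·36/(10 − 0.058·36) = (756/5)/(989/125) = 18900/989 ≈ 19.110
S = 1000/(18900/989) − 10 = 8000/189 in ≈ 42.328 in
Initial abstraction Ia = S/5 = (8000/189)/5 = 1600/189 ≈ 8.466 in
Since P=9.150 > Ia=8.466: effective rainfall P−Ia = 2587/3780 in
Q = (2587/3780)²/((2587/3780) + 8000/189) = (6692569/14288400)/(162587/3780) = 6692569/614578860 in ≈ 0.011 in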